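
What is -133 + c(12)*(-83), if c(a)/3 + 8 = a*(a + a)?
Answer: -69853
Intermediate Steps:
c(a) = -24 + 6*a² (c(a) = -24 + 3*(a*(a + a)) = -24 + 3*(a*(2*a)) = -24 + 3*(2*a²) = -24 + 6*a²)
-133 + c(12)*(-83) = -133 + (-24 + 6*12²)*(-83) = -133 + (-24 + 6*144)*(-83) = -133 + (-24 + 864)*(-83) = -133 + 840*(-83) = -133 - 69720 = -69853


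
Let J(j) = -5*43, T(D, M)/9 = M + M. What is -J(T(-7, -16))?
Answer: 215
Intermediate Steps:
T(D, M) = 18*M (T(D, M) = 9*(M + M) = 9*(2*M) = 18*M)
J(j) = -215
-J(T(-7, -16)) = -1*(-215) = 215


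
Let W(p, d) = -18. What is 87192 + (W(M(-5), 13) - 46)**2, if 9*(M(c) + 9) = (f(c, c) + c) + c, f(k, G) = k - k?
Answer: 91288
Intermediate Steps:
f(k, G) = 0
M(c) = -9 + 2*c/9 (M(c) = -9 + ((0 + c) + c)/9 = -9 + (c + c)/9 = -9 + (2*c)/9 = -9 + 2*c/9)
87192 + (W(M(-5), 13) - 46)**2 = 87192 + (-18 - 46)**2 = 87192 + (-64)**2 = 87192 + 4096 = 91288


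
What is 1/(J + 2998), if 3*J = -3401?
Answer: 3/5593 ≈ 0.00053638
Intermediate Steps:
J = -3401/3 (J = (⅓)*(-3401) = -3401/3 ≈ -1133.7)
1/(J + 2998) = 1/(-3401/3 + 2998) = 1/(5593/3) = 3/5593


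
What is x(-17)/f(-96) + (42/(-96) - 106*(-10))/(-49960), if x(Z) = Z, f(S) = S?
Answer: 373801/2398080 ≈ 0.15588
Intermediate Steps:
x(-17)/f(-96) + (42/(-96) - 106*(-10))/(-49960) = -17/(-96) + (42/(-96) - 106*(-10))/(-49960) = -17*(-1/96) + (42*(-1/96) + 1060)*(-1/49960) = 17/96 + (-7/16 + 1060)*(-1/49960) = 17/96 + (16953/16)*(-1/49960) = 17/96 - 16953/799360 = 373801/2398080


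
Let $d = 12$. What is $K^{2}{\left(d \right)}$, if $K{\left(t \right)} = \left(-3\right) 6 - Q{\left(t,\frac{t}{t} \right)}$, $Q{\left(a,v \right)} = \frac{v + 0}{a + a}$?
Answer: $\frac{187489}{576} \approx 325.5$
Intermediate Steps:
$Q{\left(a,v \right)} = \frac{v}{2 a}$
$K{\left(t \right)} = -18 - \frac{1}{2 t}$ ($K{\left(t \right)} = \left(-3\right) 6 - \frac{t \frac{1}{t}}{2 t} = -18 - \frac{1}{2} \cdot 1 \frac{1}{t} = -18 - \frac{1}{2 t}$)
$K^{2}{\left(d \right)} = \left(-18 - \frac{1}{2 \cdot 12}\right)^{2} = \left(-18 - \frac{1}{24}\right)^{2} = \left(- \frac{433}{24}\right)^{2} = \frac{187489}{576}$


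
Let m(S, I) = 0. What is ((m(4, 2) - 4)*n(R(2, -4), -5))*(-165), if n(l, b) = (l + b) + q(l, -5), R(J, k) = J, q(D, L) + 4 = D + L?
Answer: -6600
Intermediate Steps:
q(D, L) = -4 + D + L (q(D, L) = -4 + (D + L) = -4 + D + L)
n(l, b) = -9 + b + 2*l (n(l, b) = (l + b) + (-4 + l - 5) = (b + l) + (-9 + l) = -9 + b + 2*l)
((m(4, 2) - 4)*n(R(2, -4), -5))*(-165) = ((0 - 4)*(-9 - 5 + 2*2))*(-165) = -4*(-9 - 5 + 4)*(-165) = -4*(-10)*(-165) = 40*(-165) = -6600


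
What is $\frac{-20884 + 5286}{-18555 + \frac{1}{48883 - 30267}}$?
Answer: $\frac{290372368}{345419879} \approx 0.84064$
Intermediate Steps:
$\frac{-20884 + 5286}{-18555 + \frac{1}{48883 - 30267}} = - \frac{15598}{-18555 + \frac{1}{18616}} = - \frac{15598}{- \frac{345419879}{18616}} = \left(-15598\right) \left(- \frac{18616}{345419879}\right) = \frac{290372368}{345419879}$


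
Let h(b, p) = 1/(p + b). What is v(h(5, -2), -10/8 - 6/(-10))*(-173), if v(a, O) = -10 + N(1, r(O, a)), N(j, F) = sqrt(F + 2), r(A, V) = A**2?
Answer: 1730 - 173*sqrt(969)/20 ≈ 1460.7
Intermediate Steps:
h(b, p) = 1/(b + p)
N(j, F) = sqrt(2 + F)
v(a, O) = -10 + sqrt(2 + O**2)
v(h(5, -2), -10/8 - 6/(-10))*(-173) = (-10 + sqrt(2 + (-10/8 - 6/(-10))**2))*(-173) = (-10 + sqrt(2 + (-10*1/8 - 6*(-1/10))**2))*(-173) = (-10 + sqrt(2 + (-5/4 + 3/5)**2))*(-173) = (-10 + sqrt(2 + (-13/20)**2))*(-173) = (-10 + sqrt(2 + 169/400))*(-173) = (-10 + sqrt(969/400))*(-173) = (-10 + sqrt(969)/20)*(-173) = 1730 - 173*sqrt(969)/20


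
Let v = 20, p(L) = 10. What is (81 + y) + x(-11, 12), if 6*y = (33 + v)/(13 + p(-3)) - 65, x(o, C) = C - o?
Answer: 6455/69 ≈ 93.551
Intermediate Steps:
y = -721/69 (y = ((33 + 20)/(13 + 10) - 65)/6 = (53/23 - 65)/6 = (⅙)*(-1442/23) = -721/69 ≈ -10.449)
(81 + y) + x(-11, 12) = (81 - 721/69) + (12 - 1*(-11)) = 4868/69 + (12 + 11) = 4868/69 + 23 = 6455/69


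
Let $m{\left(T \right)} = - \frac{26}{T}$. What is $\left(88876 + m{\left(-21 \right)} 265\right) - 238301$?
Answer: $- \frac{3131035}{21} \approx -1.491 \cdot 10^{5}$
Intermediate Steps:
$\left(88876 + m{\left(-21 \right)} 265\right) - 238301 = \left(88876 + - \frac{26}{-21} \cdot 265\right) - 238301 = \left(88876 + \left(-26\right) \left(- \frac{1}{21}\right) 265\right) - 238301 = \left(88876 + \frac{26}{21} \cdot 265\right) - 238301 = \left(88876 + \frac{6890}{21}\right) - 238301 = \frac{1873286}{21} - 238301 = - \frac{3131035}{21}$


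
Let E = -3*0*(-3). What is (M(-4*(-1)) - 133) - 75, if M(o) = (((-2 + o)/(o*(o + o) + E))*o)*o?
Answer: -207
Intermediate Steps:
E = 0 (E = 0*(-3) = 0)
M(o) = -1 + o/2 (M(o) = (((-2 + o)/(o*(o + o) + 0))*o)*o = (((-2 + o)/(o*(2*o) + 0))*o)*o = (((-2 + o)/(2*o² + 0))*o)*o = (((-2 + o)/((2*o²)))*o)*o = (((-2 + o)*(1/(2*o²)))*o)*o = (((-2 + o)/(2*o²))*o)*o = ((-2 + o)/(2*o))*o = -1 + o/2)
(M(-4*(-1)) - 133) - 75 = ((-1 + (-4*(-1))/2) - 133) - 75 = ((-1 + (½)*4) - 133) - 75 = ((-1 + 2) - 133) - 75 = (1 - 133) - 75 = -132 - 75 = -207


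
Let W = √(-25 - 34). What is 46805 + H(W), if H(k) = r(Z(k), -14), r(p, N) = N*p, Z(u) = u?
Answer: 46805 - 14*I*√59 ≈ 46805.0 - 107.54*I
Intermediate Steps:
W = I*√59 (W = √(-59) = I*√59 ≈ 7.6811*I)
H(k) = -14*k
46805 + H(W) = 46805 - 14*I*√59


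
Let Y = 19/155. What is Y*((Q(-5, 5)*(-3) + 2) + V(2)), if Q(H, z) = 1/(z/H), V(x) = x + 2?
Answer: 171/155 ≈ 1.1032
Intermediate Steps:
V(x) = 2 + x
Q(H, z) = H/z
Y = 19/155 (Y = 19*(1/155) = 19/155 ≈ 0.12258)
Y*((Q(-5, 5)*(-3) + 2) + V(2)) = 19*((-5/5*(-3) + 2) + (2 + 2))/155 = 19*((-5*1/5*(-3) + 2) + 4)/155 = 19*((-1*(-3) + 2) + 4)/155 = 19*((3 + 2) + 4)/155 = 19*(5 + 4)/155 = (19/155)*9 = 171/155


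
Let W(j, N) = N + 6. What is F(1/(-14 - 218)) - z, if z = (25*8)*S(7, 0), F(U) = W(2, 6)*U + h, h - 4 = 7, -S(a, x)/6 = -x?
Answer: 635/58 ≈ 10.948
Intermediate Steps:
S(a, x) = 6*x (S(a, x) = -(-6)*x = 6*x)
W(j, N) = 6 + N
h = 11 (h = 4 + 7 = 11)
F(U) = 11 + 12*U (F(U) = (6 + 6)*U + 11 = 12*U + 11 = 11 + 12*U)
z = 0 (z = (25*8)*(6*0) = 200*0 = 0)
F(1/(-14 - 218)) - z = (11 + 12/(-14 - 218)) - 1*0 = (11 + 12/(-232)) + 0 = (11 + 12*(-1/232)) + 0 = (11 - 3/58) + 0 = 635/58 + 0 = 635/58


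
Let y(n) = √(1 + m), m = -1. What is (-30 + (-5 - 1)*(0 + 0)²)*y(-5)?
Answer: 0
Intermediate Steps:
y(n) = 0 (y(n) = √(1 - 1) = √0 = 0)
(-30 + (-5 - 1)*(0 + 0)²)*y(-5) = (-30 + (-5 - 1)*(0 + 0)²)*0 = (-30 - 6*0²)*0 = (-30 - 6*0)*0 = (-30 + 0)*0 = -30*0 = 0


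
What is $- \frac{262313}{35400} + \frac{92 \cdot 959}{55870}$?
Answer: $- \frac{1153215611}{197779800} \approx -5.8308$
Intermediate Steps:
$- \frac{262313}{35400} + \frac{92 \cdot 959}{55870} = \left(-262313\right) \frac{1}{35400} + 88228 \cdot \frac{1}{55870} = - \frac{262313}{35400} + \frac{44114}{27935} = - \frac{1153215611}{197779800}$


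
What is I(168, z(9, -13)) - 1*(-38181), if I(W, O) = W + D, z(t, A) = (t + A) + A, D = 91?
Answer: 38440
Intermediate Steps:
z(t, A) = t + 2*A (z(t, A) = (A + t) + A = t + 2*A)
I(W, O) = 91 + W (I(W, O) = W + 91 = 91 + W)
I(168, z(9, -13)) - 1*(-38181) = (91 + 168) - 1*(-38181) = 259 + 38181 = 38440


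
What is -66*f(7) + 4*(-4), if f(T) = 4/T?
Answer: -376/7 ≈ -53.714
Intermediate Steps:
-66*f(7) + 4*(-4) = -264/7 + 4*(-4) = -264/7 - 16 = -376/7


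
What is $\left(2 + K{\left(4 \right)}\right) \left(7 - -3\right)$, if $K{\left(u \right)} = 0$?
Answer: $20$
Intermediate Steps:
$\left(2 + K{\left(4 \right)}\right) \left(7 - -3\right) = \left(2 + 0\right) \left(7 - -3\right) = 2 \left(7 + 3\right) = 2 \cdot 10 = 20$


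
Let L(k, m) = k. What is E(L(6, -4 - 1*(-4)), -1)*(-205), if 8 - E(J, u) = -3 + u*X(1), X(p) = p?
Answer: -2460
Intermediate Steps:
E(J, u) = 11 - u (E(J, u) = 8 - (-3 + u*1) = 8 - (-3 + u) = 8 + (3 - u) = 11 - u)
E(L(6, -4 - 1*(-4)), -1)*(-205) = (11 - 1*(-1))*(-205) = (11 + 1)*(-205) = 12*(-205) = -2460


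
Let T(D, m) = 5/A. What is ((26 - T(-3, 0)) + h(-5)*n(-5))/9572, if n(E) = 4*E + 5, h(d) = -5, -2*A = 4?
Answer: 207/19144 ≈ 0.010813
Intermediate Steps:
A = -2 (A = -½*4 = -2)
n(E) = 5 + 4*E
T(D, m) = -5/2 (T(D, m) = 5/(-2) = 5*(-½) = -5/2)
((26 - T(-3, 0)) + h(-5)*n(-5))/9572 = ((26 - 1*(-5/2)) - 5*(5 + 4*(-5)))/9572 = ((26 + 5/2) - 5*(5 - 20))*(1/9572) = (57/2 - 5*(-15))*(1/9572) = (57/2 + 75)*(1/9572) = (207/2)*(1/9572) = 207/19144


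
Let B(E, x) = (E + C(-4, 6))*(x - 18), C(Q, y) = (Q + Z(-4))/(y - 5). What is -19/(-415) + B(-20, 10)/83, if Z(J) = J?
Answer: 1139/415 ≈ 2.7446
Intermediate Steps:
C(Q, y) = (-4 + Q)/(-5 + y) (C(Q, y) = (Q - 4)/(y - 5) = (-4 + Q)/(-5 + y))
B(E, x) = (-18 + x)*(-8 + E) (B(E, x) = (E + (-4 - 4)/(-5 + 6))*(x - 18) = (E - 8/1)*(-18 + x) = (E + 1*(-8))*(-18 + x) = (E - 8)*(-18 + x) = (-8 + E)*(-18 + x) = (-18 + x)*(-8 + E))
-19/(-415) + B(-20, 10)/83 = -19/(-415) + (144 - 18*(-20) - 8*10 - 20*10)/83 = -19*(-1/415) + (144 + 360 - 80 - 200)*(1/83) = 19/415 + 224*(1/83) = 19/415 + 224/83 = 1139/415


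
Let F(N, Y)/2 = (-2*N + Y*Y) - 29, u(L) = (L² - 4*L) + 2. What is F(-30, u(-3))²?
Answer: 1254400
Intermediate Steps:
u(L) = 2 + L² - 4*L
F(N, Y) = -58 - 4*N + 2*Y² (F(N, Y) = 2*((-2*N + Y*Y) - 29) = 2*((-2*N + Y²) - 29) = 2*((Y² - 2*N) - 29) = 2*(-29 + Y² - 2*N) = -58 - 4*N + 2*Y²)
F(-30, u(-3))² = (-58 - 4*(-30) + 2*(2 + (-3)² - 4*(-3))²)² = (-58 + 120 + 2*(2 + 9 + 12)²)² = (-58 + 120 + 2*23²)² = (-58 + 120 + 2*529)² = (-58 + 120 + 1058)² = 1120² = 1254400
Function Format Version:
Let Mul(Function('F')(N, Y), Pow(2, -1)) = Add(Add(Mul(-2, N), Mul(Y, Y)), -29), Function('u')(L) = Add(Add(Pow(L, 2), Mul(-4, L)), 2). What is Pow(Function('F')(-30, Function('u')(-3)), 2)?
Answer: 1254400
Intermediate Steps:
Function('u')(L) = Add(2, Pow(L, 2), Mul(-4, L))
Function('F')(N, Y) = Add(-58, Mul(-4, N), Mul(2, Pow(Y, 2))) (Function('F')(N, Y) = Mul(2, Add(Add(Mul(-2, N), Mul(Y, Y)), -29)) = Mul(2, Add(Add(Mul(-2, N), Pow(Y, 2)), -29)) = Mul(2, Add(Add(Pow(Y, 2), Mul(-2, N)), -29)) = Mul(2, Add(-29, Pow(Y, 2), Mul(-2, N))) = Add(-58, Mul(-4, N), Mul(2, Pow(Y, 2))))
Pow(Function('F')(-30, Function('u')(-3)), 2) = Pow(Add(-58, Mul(-4, -30), Mul(2, Pow(Add(2, Pow(-3, 2), Mul(-4, -3)), 2))), 2) = Pow(Add(-58, 120, Mul(2, Pow(Add(2, 9, 12), 2))), 2) = Pow(Add(-58, 120, Mul(2, Pow(23, 2))), 2) = Pow(Add(-58, 120, Mul(2, 529)), 2) = Pow(Add(-58, 120, 1058), 2) = Pow(1120, 2) = 1254400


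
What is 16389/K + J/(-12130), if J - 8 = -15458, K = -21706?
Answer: 13655913/26329378 ≈ 0.51866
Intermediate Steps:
J = -15450 (J = 8 - 15458 = -15450)
16389/K + J/(-12130) = 16389/(-21706) - 15450/(-12130) = 16389*(-1/21706) - 15450*(-1/12130) = -16389/21706 + 1545/1213 = 13655913/26329378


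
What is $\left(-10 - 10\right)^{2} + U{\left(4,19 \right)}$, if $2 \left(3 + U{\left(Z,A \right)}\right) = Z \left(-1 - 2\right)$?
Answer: $391$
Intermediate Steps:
$U{\left(Z,A \right)} = -3 - \frac{3 Z}{2}$ ($U{\left(Z,A \right)} = -3 + \frac{Z \left(-1 - 2\right)}{2} = -3 + \frac{Z \left(-3\right)}{2} = -3 + \frac{\left(-3\right) Z}{2} = -3 - \frac{3 Z}{2}$)
$\left(-10 - 10\right)^{2} + U{\left(4,19 \right)} = \left(-10 - 10\right)^{2} - 9 = \left(-20\right)^{2} - 9 = 400 - 9 = 391$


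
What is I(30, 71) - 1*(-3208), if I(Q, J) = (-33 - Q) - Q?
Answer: 3115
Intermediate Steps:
I(Q, J) = -33 - 2*Q
I(30, 71) - 1*(-3208) = (-33 - 2*30) - 1*(-3208) = (-33 - 60) + 3208 = -93 + 3208 = 3115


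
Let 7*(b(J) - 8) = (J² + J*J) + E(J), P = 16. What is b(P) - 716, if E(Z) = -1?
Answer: -635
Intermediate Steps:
b(J) = 55/7 + 2*J²/7 (b(J) = 8 + ((J² + J*J) - 1)/7 = 8 + ((J² + J²) - 1)/7 = 8 + (2*J² - 1)/7 = 8 + (-1 + 2*J²)/7 = 8 + (-⅐ + 2*J²/7) = 55/7 + 2*J²/7)
b(P) - 716 = (55/7 + (2/7)*16²) - 716 = (55/7 + (2/7)*256) - 716 = (55/7 + 512/7) - 716 = 81 - 716 = -635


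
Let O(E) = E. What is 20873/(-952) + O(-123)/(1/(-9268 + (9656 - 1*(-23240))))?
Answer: -2766765161/952 ≈ -2.9063e+6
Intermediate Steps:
20873/(-952) + O(-123)/(1/(-9268 + (9656 - 1*(-23240)))) = 20873/(-952) - (47724 + 2858520) = 20873*(-1/952) - 123/(1/(-9268 + (9656 + 23240))) = -20873/952 - 123/(1/(-9268 + 32896)) = -20873/952 - 123/(1/23628) = -20873/952 - 123/1/23628 = -20873/952 - 123*23628 = -20873/952 - 2906244 = -2766765161/952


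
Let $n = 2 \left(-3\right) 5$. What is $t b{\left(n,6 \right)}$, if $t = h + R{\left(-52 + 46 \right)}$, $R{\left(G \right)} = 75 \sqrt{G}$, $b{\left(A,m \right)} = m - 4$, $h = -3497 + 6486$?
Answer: $5978 + 150 i \sqrt{6} \approx 5978.0 + 367.42 i$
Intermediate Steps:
$h = 2989$
$n = -30$ ($n = \left(-6\right) 5 = -30$)
$b{\left(A,m \right)} = -4 + m$
$t = 2989 + 75 i \sqrt{6}$ ($t = 2989 + 75 \sqrt{-52 + 46} = 2989 + 75 \sqrt{-6} = 2989 + 75 i \sqrt{6} \approx 2989.0 + 183.71 i$)
$t b{\left(n,6 \right)} = \left(2989 + 75 i \sqrt{6}\right) \left(-4 + 6\right) = \left(2989 + 75 i \sqrt{6}\right) 2 = 5978 + 150 i \sqrt{6}$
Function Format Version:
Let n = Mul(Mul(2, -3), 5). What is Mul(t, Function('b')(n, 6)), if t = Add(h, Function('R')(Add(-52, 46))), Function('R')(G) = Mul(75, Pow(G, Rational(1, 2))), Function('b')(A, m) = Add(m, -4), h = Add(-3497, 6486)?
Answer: Add(5978, Mul(150, I, Pow(6, Rational(1, 2)))) ≈ Add(5978.0, Mul(367.42, I))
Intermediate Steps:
h = 2989
n = -30 (n = Mul(-6, 5) = -30)
Function('b')(A, m) = Add(-4, m)
t = Add(2989, Mul(75, I, Pow(6, Rational(1, 2)))) (t = Add(2989, Mul(75, Pow(Add(-52, 46), Rational(1, 2)))) = Add(2989, Mul(75, Pow(-6, Rational(1, 2)))) = Add(2989, Mul(75, Mul(I, Pow(6, Rational(1, 2))))) = Add(2989, Mul(75, I, Pow(6, Rational(1, 2)))) ≈ Add(2989.0, Mul(183.71, I)))
Mul(t, Function('b')(n, 6)) = Mul(Add(2989, Mul(75, I, Pow(6, Rational(1, 2)))), Add(-4, 6)) = Mul(Add(2989, Mul(75, I, Pow(6, Rational(1, 2)))), 2) = Add(5978, Mul(150, I, Pow(6, Rational(1, 2))))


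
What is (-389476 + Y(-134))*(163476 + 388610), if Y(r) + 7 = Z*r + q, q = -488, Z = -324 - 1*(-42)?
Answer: -194435303738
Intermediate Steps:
Z = -282 (Z = -324 + 42 = -282)
Y(r) = -495 - 282*r (Y(r) = -7 + (-282*r - 488) = -7 + (-488 - 282*r) = -495 - 282*r)
(-389476 + Y(-134))*(163476 + 388610) = (-389476 + (-495 - 282*(-134)))*(163476 + 388610) = (-389476 + (-495 + 37788))*552086 = (-389476 + 37293)*552086 = -352183*552086 = -194435303738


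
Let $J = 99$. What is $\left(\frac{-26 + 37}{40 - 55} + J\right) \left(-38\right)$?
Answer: $- \frac{56012}{15} \approx -3734.1$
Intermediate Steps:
$\left(\frac{-26 + 37}{40 - 55} + J\right) \left(-38\right) = \left(\frac{-26 + 37}{40 - 55} + 99\right) \left(-38\right) = \left(\frac{11}{-15} + 99\right) \left(-38\right) = \left(11 \left(- \frac{1}{15}\right) + 99\right) \left(-38\right) = \left(- \frac{11}{15} + 99\right) \left(-38\right) = \frac{1474}{15} \left(-38\right) = - \frac{56012}{15}$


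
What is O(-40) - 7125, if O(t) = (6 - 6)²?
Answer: -7125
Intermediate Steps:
O(t) = 0 (O(t) = 0² = 0)
O(-40) - 7125 = 0 - 7125 = -7125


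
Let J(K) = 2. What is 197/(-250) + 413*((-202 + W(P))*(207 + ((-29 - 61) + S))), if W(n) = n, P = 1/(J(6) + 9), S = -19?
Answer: -22473190667/2750 ≈ -8.1721e+6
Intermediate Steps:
P = 1/11 (P = 1/(2 + 9) = 1/11 ≈ 0.090909)
197/(-250) + 413*((-202 + W(P))*(207 + ((-29 - 61) + S))) = 197/(-250) + 413*((-202 + 1/11)*(207 + ((-29 - 61) - 19))) = 197*(-1/250) + 413*(-2221*(207 + (-90 - 19))/11) = -197/250 + 413*(-2221*(207 - 109)/11) = -197/250 + 413*(-2221/11*98) = -197/250 + 413*(-217658/11) = -197/250 - 89892754/11 = -22473190667/2750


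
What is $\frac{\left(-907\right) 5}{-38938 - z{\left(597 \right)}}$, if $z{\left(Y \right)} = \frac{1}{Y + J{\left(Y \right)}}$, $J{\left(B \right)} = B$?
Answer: $\frac{5414790}{46491973} \approx 0.11647$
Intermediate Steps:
$z{\left(Y \right)} = \frac{1}{2 Y}$ ($z{\left(Y \right)} = \frac{1}{Y + Y} = \frac{1}{2 Y}$)
$\frac{\left(-907\right) 5}{-38938 - z{\left(597 \right)}} = \frac{\left(-907\right) 5}{-38938 - \frac{1}{2 \cdot 597}} = - \frac{4535}{-38938 - \frac{1}{2} \cdot \frac{1}{597}} = - \frac{4535}{-38938 - \frac{1}{1194}} = - \frac{4535}{- \frac{46491973}{1194}} = \left(-4535\right) \left(- \frac{1194}{46491973}\right) = \frac{5414790}{46491973}$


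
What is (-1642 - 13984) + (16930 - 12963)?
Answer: -11659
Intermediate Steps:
(-1642 - 13984) + (16930 - 12963) = -15626 + 3967 = -11659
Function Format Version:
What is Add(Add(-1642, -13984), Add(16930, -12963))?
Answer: -11659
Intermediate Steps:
Add(Add(-1642, -13984), Add(16930, -12963)) = Add(-15626, 3967) = -11659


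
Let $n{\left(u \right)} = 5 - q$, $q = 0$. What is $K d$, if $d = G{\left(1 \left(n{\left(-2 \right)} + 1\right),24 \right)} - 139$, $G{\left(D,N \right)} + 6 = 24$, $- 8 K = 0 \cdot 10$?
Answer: $0$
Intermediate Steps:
$n{\left(u \right)} = 5$ ($n{\left(u \right)} = 5 - 0 = 5 + 0 = 5$)
$K = 0$ ($K = - \frac{0 \cdot 10}{8} = \left(- \frac{1}{8}\right) 0 = 0$)
$G{\left(D,N \right)} = 18$ ($G{\left(D,N \right)} = -6 + 24 = 18$)
$d = -121$ ($d = 18 - 139 = -121$)
$K d = 0 \left(-121\right) = 0$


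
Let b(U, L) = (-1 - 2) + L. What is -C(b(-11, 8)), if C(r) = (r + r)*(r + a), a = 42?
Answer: -470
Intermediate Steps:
b(U, L) = -3 + L
C(r) = 2*r*(42 + r) (C(r) = (r + r)*(r + 42) = (2*r)*(42 + r) = 2*r*(42 + r))
-C(b(-11, 8)) = -2*(-3 + 8)*(42 + (-3 + 8)) = -2*5*(42 + 5) = -2*5*47 = -1*470 = -470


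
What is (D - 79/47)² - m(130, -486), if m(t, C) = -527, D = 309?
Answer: 209793279/2209 ≈ 94972.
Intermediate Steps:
(D - 79/47)² - m(130, -486) = (309 - 79/47)² - 1*(-527) = (309 - 79*1/47)² + 527 = (309 - 79/47)² + 527 = (14444/47)² + 527 = 208629136/2209 + 527 = 209793279/2209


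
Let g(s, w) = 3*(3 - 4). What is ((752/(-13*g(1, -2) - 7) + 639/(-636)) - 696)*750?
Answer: -53543625/106 ≈ -5.0513e+5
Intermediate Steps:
g(s, w) = -3 (g(s, w) = 3*(-1) = -3)
((752/(-13*g(1, -2) - 7) + 639/(-636)) - 696)*750 = ((752/(-13*(-3) - 7) + 639/(-636)) - 696)*750 = ((752/(39 - 7) + 639*(-1/636)) - 696)*750 = ((752/32 - 213/212) - 696)*750 = ((752*(1/32) - 213/212) - 696)*750 = ((47/2 - 213/212) - 696)*750 = (4769/212 - 696)*750 = -142783/212*750 = -53543625/106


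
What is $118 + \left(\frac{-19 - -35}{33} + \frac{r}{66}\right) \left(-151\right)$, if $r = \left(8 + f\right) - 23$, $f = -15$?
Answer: $\frac{3743}{33} \approx 113.42$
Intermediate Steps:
$r = -30$ ($r = \left(8 - 15\right) - 23 = -7 - 23 = -30$)
$118 + \left(\frac{-19 - -35}{33} + \frac{r}{66}\right) \left(-151\right) = 118 + \left(\frac{-19 - -35}{33} - \frac{30}{66}\right) \left(-151\right) = 118 + \left(\left(-19 + 35\right) \frac{1}{33} - \frac{5}{11}\right) \left(-151\right) = 118 + \left(16 \cdot \frac{1}{33} - \frac{5}{11}\right) \left(-151\right) = 118 + \left(\frac{16}{33} - \frac{5}{11}\right) \left(-151\right) = 118 + \frac{1}{33} \left(-151\right) = 118 - \frac{151}{33} = \frac{3743}{33}$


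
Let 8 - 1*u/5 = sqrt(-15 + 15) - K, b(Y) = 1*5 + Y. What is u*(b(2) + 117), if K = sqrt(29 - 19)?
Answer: 4960 + 620*sqrt(10) ≈ 6920.6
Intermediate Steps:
b(Y) = 5 + Y
K = sqrt(10) ≈ 3.1623
u = 40 + 5*sqrt(10) (u = 40 - 5*(sqrt(-15 + 15) - sqrt(10)) = 40 - 5*(sqrt(0) - sqrt(10)) = 40 - 5*(0 - sqrt(10)) = 40 - (-5)*sqrt(10) = 40 + 5*sqrt(10) ≈ 55.811)
u*(b(2) + 117) = (40 + 5*sqrt(10))*((5 + 2) + 117) = (40 + 5*sqrt(10))*(7 + 117) = (40 + 5*sqrt(10))*124 = 4960 + 620*sqrt(10)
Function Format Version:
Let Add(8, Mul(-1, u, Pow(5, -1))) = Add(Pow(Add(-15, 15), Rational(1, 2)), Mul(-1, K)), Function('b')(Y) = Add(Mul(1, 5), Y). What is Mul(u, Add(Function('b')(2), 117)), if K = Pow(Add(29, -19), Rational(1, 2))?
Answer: Add(4960, Mul(620, Pow(10, Rational(1, 2)))) ≈ 6920.6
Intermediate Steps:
Function('b')(Y) = Add(5, Y)
K = Pow(10, Rational(1, 2)) ≈ 3.1623
u = Add(40, Mul(5, Pow(10, Rational(1, 2)))) (u = Add(40, Mul(-5, Add(Pow(Add(-15, 15), Rational(1, 2)), Mul(-1, Pow(10, Rational(1, 2)))))) = Add(40, Mul(-5, Add(Pow(0, Rational(1, 2)), Mul(-1, Pow(10, Rational(1, 2)))))) = Add(40, Mul(-5, Add(0, Mul(-1, Pow(10, Rational(1, 2)))))) = Add(40, Mul(-5, Mul(-1, Pow(10, Rational(1, 2))))) = Add(40, Mul(5, Pow(10, Rational(1, 2)))) ≈ 55.811)
Mul(u, Add(Function('b')(2), 117)) = Mul(Add(40, Mul(5, Pow(10, Rational(1, 2)))), Add(Add(5, 2), 117)) = Mul(Add(40, Mul(5, Pow(10, Rational(1, 2)))), Add(7, 117)) = Mul(Add(40, Mul(5, Pow(10, Rational(1, 2)))), 124) = Add(4960, Mul(620, Pow(10, Rational(1, 2))))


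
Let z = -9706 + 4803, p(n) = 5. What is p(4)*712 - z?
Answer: 8463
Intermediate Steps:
z = -4903
p(4)*712 - z = 5*712 - 1*(-4903) = 3560 + 4903 = 8463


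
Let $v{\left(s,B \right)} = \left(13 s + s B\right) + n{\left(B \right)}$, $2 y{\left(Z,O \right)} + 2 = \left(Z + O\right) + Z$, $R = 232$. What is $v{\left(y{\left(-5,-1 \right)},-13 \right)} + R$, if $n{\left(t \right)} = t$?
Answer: $219$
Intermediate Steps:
$y{\left(Z,O \right)} = -1 + Z + \frac{O}{2}$ ($y{\left(Z,O \right)} = -1 + \frac{\left(Z + O\right) + Z}{2} = -1 + \frac{\left(O + Z\right) + Z}{2} = -1 + \frac{O + 2 Z}{2} = -1 + \left(Z + \frac{O}{2}\right) = -1 + Z + \frac{O}{2}$)
$v{\left(s,B \right)} = B + 13 s + B s$ ($v{\left(s,B \right)} = \left(13 s + s B\right) + B = \left(13 s + B s\right) + B = B + 13 s + B s$)
$v{\left(y{\left(-5,-1 \right)},-13 \right)} + R = \left(-13 + 13 \left(-1 - 5 + \frac{1}{2} \left(-1\right)\right) - 13 \left(-1 - 5 + \frac{1}{2} \left(-1\right)\right)\right) + 232 = \left(-13 + 13 \left(-1 - 5 - \frac{1}{2}\right) - 13 \left(-1 - 5 - \frac{1}{2}\right)\right) + 232 = \left(-13 + 13 \left(- \frac{13}{2}\right) - - \frac{169}{2}\right) + 232 = \left(-13 - \frac{169}{2} + \frac{169}{2}\right) + 232 = -13 + 232 = 219$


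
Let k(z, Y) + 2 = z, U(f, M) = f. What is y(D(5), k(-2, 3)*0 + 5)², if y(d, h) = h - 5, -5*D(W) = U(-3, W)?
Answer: 0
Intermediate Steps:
D(W) = ⅗ (D(W) = -⅕*(-3) = ⅗)
k(z, Y) = -2 + z
y(d, h) = -5 + h
y(D(5), k(-2, 3)*0 + 5)² = (-5 + ((-2 - 2)*0 + 5))² = (-5 + (-4*0 + 5))² = (-5 + (0 + 5))² = (-5 + 5)² = 0² = 0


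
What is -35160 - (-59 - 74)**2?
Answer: -52849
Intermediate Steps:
-35160 - (-59 - 74)**2 = -35160 - 1*(-133)**2 = -35160 - 1*17689 = -35160 - 17689 = -52849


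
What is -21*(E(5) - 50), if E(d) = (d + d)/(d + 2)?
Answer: 1020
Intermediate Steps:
E(d) = 2*d/(2 + d) (E(d) = (2*d)/(2 + d) = 2*d/(2 + d))
-21*(E(5) - 50) = -21*(2*5/(2 + 5) - 50) = -21*(2*5/7 - 50) = -21*(2*5*(⅐) - 50) = -21*(10/7 - 50) = -21*(-340/7) = 1020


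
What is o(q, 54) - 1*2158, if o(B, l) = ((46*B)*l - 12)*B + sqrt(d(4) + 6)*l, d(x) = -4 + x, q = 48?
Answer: 5720402 + 54*sqrt(6) ≈ 5.7205e+6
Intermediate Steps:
o(B, l) = B*(-12 + 46*B*l) + l*sqrt(6) (o(B, l) = ((46*B)*l - 12)*B + sqrt((-4 + 4) + 6)*l = (46*B*l - 12)*B + sqrt(0 + 6)*l = (-12 + 46*B*l)*B + sqrt(6)*l = B*(-12 + 46*B*l) + l*sqrt(6))
o(q, 54) - 1*2158 = (-12*48 + 54*sqrt(6) + 46*54*48**2) - 1*2158 = (-576 + 54*sqrt(6) + 46*54*2304) - 2158 = (-576 + 54*sqrt(6) + 5723136) - 2158 = (5722560 + 54*sqrt(6)) - 2158 = 5720402 + 54*sqrt(6)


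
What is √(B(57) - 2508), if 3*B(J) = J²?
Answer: 5*I*√57 ≈ 37.749*I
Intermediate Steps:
B(J) = J²/3
√(B(57) - 2508) = √((⅓)*57² - 2508) = √((⅓)*3249 - 2508) = √(1083 - 2508) = √(-1425) = 5*I*√57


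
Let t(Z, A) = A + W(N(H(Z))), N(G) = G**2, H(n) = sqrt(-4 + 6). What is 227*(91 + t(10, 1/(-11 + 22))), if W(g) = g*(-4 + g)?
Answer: 217466/11 ≈ 19770.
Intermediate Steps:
H(n) = sqrt(2)
t(Z, A) = -4 + A (t(Z, A) = A + (sqrt(2))**2*(-4 + (sqrt(2))**2) = A + 2*(-4 + 2) = A + 2*(-2) = A - 4 = -4 + A)
227*(91 + t(10, 1/(-11 + 22))) = 227*(91 + (-4 + 1/(-11 + 22))) = 227*(91 + (-4 + 1/11)) = 227*(91 - 43/11) = 227*(958/11) = 217466/11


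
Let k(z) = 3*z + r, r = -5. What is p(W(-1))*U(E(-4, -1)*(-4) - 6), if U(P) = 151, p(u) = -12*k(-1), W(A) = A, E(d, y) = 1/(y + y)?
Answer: 14496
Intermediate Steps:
k(z) = -5 + 3*z (k(z) = 3*z - 5 = -5 + 3*z)
E(d, y) = 1/(2*y)
p(u) = 96 (p(u) = -12*(-5 + 3*(-1)) = -12*(-5 - 3) = -12*(-8) = 96)
p(W(-1))*U(E(-4, -1)*(-4) - 6) = 96*151 = 14496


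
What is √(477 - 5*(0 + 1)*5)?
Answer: 2*√113 ≈ 21.260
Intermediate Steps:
√(477 - 5*(0 + 1)*5) = √(477 - 5*1*5) = √(477 - 5*5) = √(477 - 25) = √452 = 2*√113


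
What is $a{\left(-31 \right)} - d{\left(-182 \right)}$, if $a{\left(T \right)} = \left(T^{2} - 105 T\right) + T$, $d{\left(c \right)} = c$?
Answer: $4367$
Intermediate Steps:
$a{\left(T \right)} = T^{2} - 104 T$
$a{\left(-31 \right)} - d{\left(-182 \right)} = - 31 \left(-104 - 31\right) - -182 = \left(-31\right) \left(-135\right) + 182 = 4185 + 182 = 4367$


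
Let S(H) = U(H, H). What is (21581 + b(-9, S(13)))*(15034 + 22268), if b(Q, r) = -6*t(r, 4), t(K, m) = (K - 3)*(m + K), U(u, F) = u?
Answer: 766966422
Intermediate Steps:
S(H) = H
t(K, m) = (-3 + K)*(K + m)
b(Q, r) = 72 - 6*r - 6*r² (b(Q, r) = -6*(r² - 3*r - 3*4 + r*4) = -6*(r² - 3*r - 12 + 4*r) = -6*(-12 + r + r²) = 72 - 6*r - 6*r²)
(21581 + b(-9, S(13)))*(15034 + 22268) = (21581 + (72 - 6*13 - 6*13²))*(15034 + 22268) = (21581 + (72 - 78 - 6*169))*37302 = (21581 + (72 - 78 - 1014))*37302 = (21581 - 1020)*37302 = 20561*37302 = 766966422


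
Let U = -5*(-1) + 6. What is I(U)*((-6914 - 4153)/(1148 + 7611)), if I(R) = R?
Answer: -121737/8759 ≈ -13.898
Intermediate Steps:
U = 11 (U = 5 + 6 = 11)
I(U)*((-6914 - 4153)/(1148 + 7611)) = 11*((-6914 - 4153)/(1148 + 7611)) = 11*(-11067/8759) = -121737/8759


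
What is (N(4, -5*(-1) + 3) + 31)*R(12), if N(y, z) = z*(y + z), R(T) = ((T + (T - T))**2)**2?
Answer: 2633472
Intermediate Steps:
R(T) = T**4 (R(T) = ((T + 0)**2)**2 = (T**2)**2 = T**4)
(N(4, -5*(-1) + 3) + 31)*R(12) = ((-5*(-1) + 3)*(4 + (-5*(-1) + 3)) + 31)*12**4 = ((5 + 3)*(4 + (5 + 3)) + 31)*20736 = (8*(4 + 8) + 31)*20736 = (8*12 + 31)*20736 = (96 + 31)*20736 = 127*20736 = 2633472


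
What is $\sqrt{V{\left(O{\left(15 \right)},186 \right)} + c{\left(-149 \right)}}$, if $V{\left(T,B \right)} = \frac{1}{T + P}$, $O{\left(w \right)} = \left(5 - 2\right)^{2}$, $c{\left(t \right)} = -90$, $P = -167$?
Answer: $\frac{i \sqrt{2246918}}{158} \approx 9.4872 i$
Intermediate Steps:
$O{\left(w \right)} = 9$ ($O{\left(w \right)} = 3^{2} = 9$)
$V{\left(T,B \right)} = \frac{1}{-167 + T}$ ($V{\left(T,B \right)} = \frac{1}{T - 167} = \frac{1}{-167 + T}$)
$\sqrt{V{\left(O{\left(15 \right)},186 \right)} + c{\left(-149 \right)}} = \sqrt{\frac{1}{-167 + 9} - 90} = \sqrt{\frac{1}{-158} - 90} = \sqrt{- \frac{1}{158} - 90} = \sqrt{- \frac{14221}{158}} = \frac{i \sqrt{2246918}}{158}$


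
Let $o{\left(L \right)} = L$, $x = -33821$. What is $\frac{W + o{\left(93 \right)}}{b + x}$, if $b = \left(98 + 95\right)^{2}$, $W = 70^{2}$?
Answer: $\frac{4993}{3428} \approx 1.4565$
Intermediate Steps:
$W = 4900$
$b = 37249$ ($b = 193^{2} = 37249$)
$\frac{W + o{\left(93 \right)}}{b + x} = \frac{4900 + 93}{37249 - 33821} = \frac{4993}{3428}$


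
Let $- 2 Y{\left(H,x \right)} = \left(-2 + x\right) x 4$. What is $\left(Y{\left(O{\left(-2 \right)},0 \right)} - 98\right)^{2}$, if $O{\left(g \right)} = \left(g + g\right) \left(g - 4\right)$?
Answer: $9604$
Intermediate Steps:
$O{\left(g \right)} = 2 g \left(-4 + g\right)$
$Y{\left(H,x \right)} = - 2 x \left(-2 + x\right)$ ($Y{\left(H,x \right)} = - \frac{\left(-2 + x\right) x 4}{2} = - \frac{x \left(-2 + x\right) 4}{2} = - \frac{4 x \left(-2 + x\right)}{2} = - 2 x \left(-2 + x\right)$)
$\left(Y{\left(O{\left(-2 \right)},0 \right)} - 98\right)^{2} = \left(2 \cdot 0 \left(2 - 0\right) - 98\right)^{2} = \left(2 \cdot 0 \left(2 + 0\right) - 98\right)^{2} = \left(2 \cdot 0 \cdot 2 - 98\right)^{2} = \left(0 - 98\right)^{2} = \left(-98\right)^{2} = 9604$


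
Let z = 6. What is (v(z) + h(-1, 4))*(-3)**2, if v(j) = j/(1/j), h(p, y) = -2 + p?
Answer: 297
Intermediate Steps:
v(j) = j**2 (v(j) = j*j = j**2)
(v(z) + h(-1, 4))*(-3)**2 = (6**2 + (-2 - 1))*(-3)**2 = (36 - 3)*9 = 33*9 = 297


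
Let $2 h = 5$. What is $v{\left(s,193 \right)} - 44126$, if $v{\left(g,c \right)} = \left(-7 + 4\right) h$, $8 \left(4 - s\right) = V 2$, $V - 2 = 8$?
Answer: $- \frac{88267}{2} \approx -44134.0$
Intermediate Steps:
$V = 10$ ($V = 2 + 8 = 10$)
$h = \frac{5}{2}$ ($h = \frac{1}{2} \cdot 5 = \frac{5}{2} \approx 2.5$)
$s = \frac{3}{2}$ ($s = 4 - \frac{10 \cdot 2}{8} = 4 - \frac{5}{2} = \frac{3}{2} \approx 1.5$)
$v{\left(g,c \right)} = - \frac{15}{2}$ ($v{\left(g,c \right)} = \left(-7 + 4\right) \frac{5}{2} = \left(-3\right) \frac{5}{2} = - \frac{15}{2}$)
$v{\left(s,193 \right)} - 44126 = - \frac{15}{2} - 44126 = - \frac{88267}{2}$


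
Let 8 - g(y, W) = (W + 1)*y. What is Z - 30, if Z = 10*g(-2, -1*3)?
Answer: 10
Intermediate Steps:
g(y, W) = 8 - y*(1 + W) (g(y, W) = 8 - (W + 1)*y = 8 - (1 + W)*y = 8 - y*(1 + W))
Z = 40 (Z = 10*(8 - 1*(-2) - 1*(-1*3)*(-2)) = 10*(8 + 2 - 1*(-3)*(-2)) = 10*(8 + 2 - 6) = 10*4 = 40)
Z - 30 = 40 - 30 = 10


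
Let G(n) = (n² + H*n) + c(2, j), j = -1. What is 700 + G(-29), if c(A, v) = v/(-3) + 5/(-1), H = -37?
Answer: 7828/3 ≈ 2609.3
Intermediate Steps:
c(A, v) = -5 - v/3 (c(A, v) = v*(-⅓) + 5*(-1) = -v/3 - 5 = -5 - v/3)
G(n) = -14/3 + n² - 37*n (G(n) = (n² - 37*n) + (-5 - ⅓*(-1)) = (n² - 37*n) + (-5 + ⅓) = (n² - 37*n) - 14/3 = -14/3 + n² - 37*n)
700 + G(-29) = 700 + (-14/3 + (-29)² - 37*(-29)) = 700 + (-14/3 + 841 + 1073) = 700 + 5728/3 = 7828/3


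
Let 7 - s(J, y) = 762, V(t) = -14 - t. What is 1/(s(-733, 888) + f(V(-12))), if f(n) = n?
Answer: -1/757 ≈ -0.0013210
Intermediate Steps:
s(J, y) = -755 (s(J, y) = 7 - 1*762 = 7 - 762 = -755)
1/(s(-733, 888) + f(V(-12))) = 1/(-755 + (-14 - 1*(-12))) = 1/(-755 + (-14 + 12)) = 1/(-755 - 2) = 1/(-757) = -1/757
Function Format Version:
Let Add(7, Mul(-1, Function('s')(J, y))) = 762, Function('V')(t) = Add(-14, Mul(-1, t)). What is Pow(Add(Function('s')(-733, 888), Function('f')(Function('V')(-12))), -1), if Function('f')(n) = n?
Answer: Rational(-1, 757) ≈ -0.0013210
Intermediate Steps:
Function('s')(J, y) = -755 (Function('s')(J, y) = Add(7, Mul(-1, 762)) = Add(7, -762) = -755)
Pow(Add(Function('s')(-733, 888), Function('f')(Function('V')(-12))), -1) = Pow(Add(-755, Add(-14, Mul(-1, -12))), -1) = Pow(Add(-755, Add(-14, 12)), -1) = Pow(Add(-755, -2), -1) = Pow(-757, -1) = Rational(-1, 757)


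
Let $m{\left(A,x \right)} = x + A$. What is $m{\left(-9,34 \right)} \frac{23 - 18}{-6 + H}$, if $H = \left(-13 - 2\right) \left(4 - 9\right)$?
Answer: $\frac{125}{69} \approx 1.8116$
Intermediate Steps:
$m{\left(A,x \right)} = A + x$
$H = 75$ ($H = \left(-15\right) \left(-5\right) = 75$)
$m{\left(-9,34 \right)} \frac{23 - 18}{-6 + H} = \left(-9 + 34\right) \frac{23 - 18}{-6 + 75} = 25 \cdot \frac{5}{69} = \frac{125}{69}$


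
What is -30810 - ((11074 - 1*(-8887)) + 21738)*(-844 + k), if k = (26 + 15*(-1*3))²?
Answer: 20109807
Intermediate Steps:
k = 361 (k = (26 + 15*(-3))² = (26 - 45)² = (-19)² = 361)
-30810 - ((11074 - 1*(-8887)) + 21738)*(-844 + k) = -30810 - ((11074 - 1*(-8887)) + 21738)*(-844 + 361) = -30810 - ((11074 + 8887) + 21738)*(-483) = -30810 - (19961 + 21738)*(-483) = -30810 - 41699*(-483) = -30810 - 1*(-20140617) = -30810 + 20140617 = 20109807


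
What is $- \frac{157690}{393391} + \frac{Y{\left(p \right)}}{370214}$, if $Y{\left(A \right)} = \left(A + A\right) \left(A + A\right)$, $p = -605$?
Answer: $\frac{258792358720}{72819427837} \approx 3.5539$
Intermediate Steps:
$Y{\left(A \right)} = 4 A^{2}$ ($Y{\left(A \right)} = 2 A 2 A = 4 A^{2}$)
$- \frac{157690}{393391} + \frac{Y{\left(p \right)}}{370214} = - \frac{157690}{393391} + \frac{4 \left(-605\right)^{2}}{370214} = \left(-157690\right) \frac{1}{393391} + 4 \cdot 366025 \cdot \frac{1}{370214} = - \frac{157690}{393391} + 1464100 \cdot \frac{1}{370214} = - \frac{157690}{393391} + \frac{732050}{185107} = \frac{258792358720}{72819427837}$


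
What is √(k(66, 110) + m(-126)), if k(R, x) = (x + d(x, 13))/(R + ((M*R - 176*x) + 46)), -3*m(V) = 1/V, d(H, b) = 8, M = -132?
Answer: I*√33932955/146790 ≈ 0.039684*I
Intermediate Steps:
m(V) = -1/(3*V)
k(R, x) = (8 + x)/(46 - 176*x - 131*R) (k(R, x) = (x + 8)/(R + ((-132*R - 176*x) + 46)) = (8 + x)/(R + ((-176*x - 132*R) + 46)) = (8 + x)/(R + (46 - 176*x - 132*R)) = (8 + x)/(46 - 176*x - 131*R))
√(k(66, 110) + m(-126)) = √((8 + 110)/(46 - 176*110 - 131*66) - ⅓/(-126)) = √(118/(46 - 19360 - 8646) - ⅓*(-1/126)) = √(118/(-27960) + 1/378) = √(-1/27960*118 + 1/378) = √(-59/13980 + 1/378) = √(-1387/880740) = I*√33932955/146790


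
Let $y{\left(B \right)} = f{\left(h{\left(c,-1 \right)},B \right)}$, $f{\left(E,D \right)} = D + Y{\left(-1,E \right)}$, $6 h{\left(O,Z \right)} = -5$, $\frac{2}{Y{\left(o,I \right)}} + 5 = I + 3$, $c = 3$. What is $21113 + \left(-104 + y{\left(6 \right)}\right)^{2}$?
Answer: $\frac{8917341}{289} \approx 30856.0$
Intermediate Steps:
$Y{\left(o,I \right)} = \frac{2}{-2 + I}$ ($Y{\left(o,I \right)} = \frac{2}{-5 + \left(I + 3\right)} = \frac{2}{-5 + \left(3 + I\right)} = \frac{2}{-2 + I}$)
$h{\left(O,Z \right)} = - \frac{5}{6}$ ($h{\left(O,Z \right)} = \frac{1}{6} \left(-5\right) = - \frac{5}{6}$)
$f{\left(E,D \right)} = D + \frac{2}{-2 + E}$
$y{\left(B \right)} = - \frac{12}{17} + B$ ($y{\left(B \right)} = \frac{2 + B \left(-2 - \frac{5}{6}\right)}{-2 - \frac{5}{6}} = \frac{2 + B \left(- \frac{17}{6}\right)}{- \frac{17}{6}} = - \frac{6 \left(2 - \frac{17 B}{6}\right)}{17} = - \frac{12}{17} + B$)
$21113 + \left(-104 + y{\left(6 \right)}\right)^{2} = 21113 + \left(-104 + \left(- \frac{12}{17} + 6\right)\right)^{2} = 21113 + \left(-104 + \frac{90}{17}\right)^{2} = 21113 + \left(- \frac{1678}{17}\right)^{2} = 21113 + \frac{2815684}{289} = \frac{8917341}{289}$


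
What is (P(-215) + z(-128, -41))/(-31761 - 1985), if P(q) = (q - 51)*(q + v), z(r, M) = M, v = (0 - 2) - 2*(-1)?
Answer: -57149/33746 ≈ -1.6935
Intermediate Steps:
v = 0 (v = -2 + 2 = 0)
P(q) = q*(-51 + q) (P(q) = (q - 51)*(q + 0) = (-51 + q)*q = q*(-51 + q))
(P(-215) + z(-128, -41))/(-31761 - 1985) = (-215*(-51 - 215) - 41)/(-31761 - 1985) = (-215*(-266) - 41)/(-33746) = (57190 - 41)*(-1/33746) = 57149*(-1/33746) = -57149/33746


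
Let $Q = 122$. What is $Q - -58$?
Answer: $180$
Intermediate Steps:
$Q - -58 = 122 - -58 = 122 + 58 = 180$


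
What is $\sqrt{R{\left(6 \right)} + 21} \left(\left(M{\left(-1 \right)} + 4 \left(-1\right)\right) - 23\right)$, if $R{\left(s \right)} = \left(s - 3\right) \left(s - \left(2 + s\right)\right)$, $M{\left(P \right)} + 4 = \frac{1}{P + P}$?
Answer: $- \frac{63 \sqrt{15}}{2} \approx -122.0$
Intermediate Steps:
$M{\left(P \right)} = -4 + \frac{1}{2 P}$ ($M{\left(P \right)} = -4 + \frac{1}{P + P} = -4 + \frac{1}{2 P}$)
$R{\left(s \right)} = 6 - 2 s$ ($R{\left(s \right)} = \left(-3 + s\right) \left(-2\right) = 6 - 2 s$)
$\sqrt{R{\left(6 \right)} + 21} \left(\left(M{\left(-1 \right)} + 4 \left(-1\right)\right) - 23\right) = \sqrt{\left(6 - 12\right) + 21} \left(\left(\left(-4 + \frac{1}{2 \left(-1\right)}\right) + 4 \left(-1\right)\right) - 23\right) = \sqrt{\left(6 - 12\right) + 21} \left(\left(\left(-4 + \frac{1}{2} \left(-1\right)\right) - 4\right) - 23\right) = \sqrt{-6 + 21} \left(\left(\left(-4 - \frac{1}{2}\right) - 4\right) - 23\right) = \sqrt{15} \left(\left(- \frac{9}{2} - 4\right) - 23\right) = \sqrt{15} \left(- \frac{17}{2} - 23\right) = \sqrt{15} \left(- \frac{63}{2}\right) = - \frac{63 \sqrt{15}}{2}$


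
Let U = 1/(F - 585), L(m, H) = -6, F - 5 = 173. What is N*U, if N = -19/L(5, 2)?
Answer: -19/2442 ≈ -0.0077805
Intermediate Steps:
F = 178 (F = 5 + 173 = 178)
N = 19/6 (N = -19/(-6) = -19*(-1/6) = 19/6 ≈ 3.1667)
U = -1/407 (U = 1/(178 - 585) = 1/(-407) = -1/407 ≈ -0.0024570)
N*U = (19/6)*(-1/407) = -19/2442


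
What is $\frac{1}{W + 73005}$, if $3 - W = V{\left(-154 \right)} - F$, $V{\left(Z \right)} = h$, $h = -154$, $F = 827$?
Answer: $\frac{1}{73989} \approx 1.3516 \cdot 10^{-5}$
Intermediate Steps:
$V{\left(Z \right)} = -154$
$W = 984$ ($W = 3 - \left(-154 - 827\right) = 3 - -981 = 3 + 981 = 984$)
$\frac{1}{W + 73005} = \frac{1}{984 + 73005} = \frac{1}{73989}$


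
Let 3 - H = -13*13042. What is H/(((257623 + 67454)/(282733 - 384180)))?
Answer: -17200237403/325077 ≈ -52911.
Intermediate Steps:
H = 169549 (H = 3 - (-13)*13042 = 3 - 1*(-169546) = 3 + 169546 = 169549)
H/(((257623 + 67454)/(282733 - 384180))) = 169549/(((257623 + 67454)/(282733 - 384180))) = 169549/((325077/(-101447))) = 169549/((325077*(-1/101447))) = 169549/(-325077/101447) = 169549*(-101447/325077) = -17200237403/325077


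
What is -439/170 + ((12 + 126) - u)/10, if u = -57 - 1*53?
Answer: 3777/170 ≈ 22.218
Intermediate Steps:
u = -110 (u = -57 - 53 = -110)
-439/170 + ((12 + 126) - u)/10 = -439/170 + ((12 + 126) - 1*(-110))/10 = -439*1/170 + (138 + 110)*(⅒) = -439/170 + 248*(⅒) = -439/170 + 124/5 = 3777/170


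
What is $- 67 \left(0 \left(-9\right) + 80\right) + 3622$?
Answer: $-1738$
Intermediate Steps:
$- 67 \left(0 \left(-9\right) + 80\right) + 3622 = - 67 \left(0 + 80\right) + 3622 = \left(-67\right) 80 + 3622 = -5360 + 3622 = -1738$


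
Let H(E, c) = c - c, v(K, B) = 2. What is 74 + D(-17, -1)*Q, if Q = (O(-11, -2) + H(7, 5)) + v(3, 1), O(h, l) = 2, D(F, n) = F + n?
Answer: 2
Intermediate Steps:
H(E, c) = 0
Q = 4 (Q = (2 + 0) + 2 = 2 + 2 = 4)
74 + D(-17, -1)*Q = 74 + (-17 - 1)*4 = 74 - 18*4 = 74 - 72 = 2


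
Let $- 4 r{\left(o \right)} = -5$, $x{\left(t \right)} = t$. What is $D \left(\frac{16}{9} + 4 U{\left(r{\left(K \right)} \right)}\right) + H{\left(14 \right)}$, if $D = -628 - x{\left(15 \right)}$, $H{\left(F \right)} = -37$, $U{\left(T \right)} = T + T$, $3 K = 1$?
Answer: $- \frac{68491}{9} \approx -7610.1$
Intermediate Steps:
$K = \frac{1}{3}$ ($K = \frac{1}{3} \cdot 1 = \frac{1}{3} \approx 0.33333$)
$r{\left(o \right)} = \frac{5}{4}$ ($r{\left(o \right)} = \left(- \frac{1}{4}\right) \left(-5\right) = \frac{5}{4}$)
$U{\left(T \right)} = 2 T$
$D = -643$ ($D = -628 - 15 = -643$)
$D \left(\frac{16}{9} + 4 U{\left(r{\left(K \right)} \right)}\right) + H{\left(14 \right)} = - 643 \left(\frac{16}{9} + 4 \cdot 2 \cdot \frac{5}{4}\right) - 37 = - 643 \left(16 \cdot \frac{1}{9} + 4 \cdot \frac{5}{2}\right) - 37 = - 643 \left(\frac{16}{9} + 10\right) - 37 = \left(-643\right) \frac{106}{9} - 37 = - \frac{68158}{9} - 37 = - \frac{68491}{9}$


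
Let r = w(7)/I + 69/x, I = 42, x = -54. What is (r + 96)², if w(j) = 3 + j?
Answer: 143161225/15876 ≈ 9017.5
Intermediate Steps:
r = -131/126 (r = (3 + 7)/42 + 69/(-54) = 10*(1/42) + 69*(-1/54) = 5/21 - 23/18 = -131/126 ≈ -1.0397)
(r + 96)² = (-131/126 + 96)² = (11965/126)² = 143161225/15876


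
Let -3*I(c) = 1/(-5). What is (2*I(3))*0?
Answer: 0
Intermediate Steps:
I(c) = 1/15 (I(c) = -⅓/(-5) = -⅓*(-⅕) = 1/15)
(2*I(3))*0 = (2*(1/15))*0 = (2/15)*0 = 0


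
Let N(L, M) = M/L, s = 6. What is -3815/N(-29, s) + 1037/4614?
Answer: 14179892/769 ≈ 18439.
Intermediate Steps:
-3815/N(-29, s) + 1037/4614 = -3815/(6/(-29)) + 1037/4614 = -3815/(6*(-1/29)) + 1037*(1/4614) = -3815/(-6/29) + 1037/4614 = -3815*(-29/6) + 1037/4614 = 110635/6 + 1037/4614 = 14179892/769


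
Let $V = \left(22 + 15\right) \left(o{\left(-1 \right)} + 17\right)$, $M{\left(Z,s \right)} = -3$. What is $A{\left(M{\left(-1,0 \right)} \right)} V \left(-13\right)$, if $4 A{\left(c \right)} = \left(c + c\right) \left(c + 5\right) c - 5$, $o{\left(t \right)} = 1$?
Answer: $- \frac{134199}{2} \approx -67100.0$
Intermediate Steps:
$A{\left(c \right)} = - \frac{5}{4} + \frac{c^{2} \left(5 + c\right)}{2}$ ($A{\left(c \right)} = \frac{\left(c + c\right) \left(c + 5\right) c - 5}{4} = \frac{2 c \left(5 + c\right) c - 5}{4} = \frac{2 c^{2} \left(5 + c\right) - 5}{4} = \frac{-5 + 2 c^{2} \left(5 + c\right)}{4} = - \frac{5}{4} + \frac{c^{2} \left(5 + c\right)}{2}$)
$V = 666$ ($V = \left(22 + 15\right) \left(1 + 17\right) = 37 \cdot 18 = 666$)
$A{\left(M{\left(-1,0 \right)} \right)} V \left(-13\right) = \left(- \frac{5}{4} + \frac{\left(-3\right)^{3}}{2} + \frac{5 \left(-3\right)^{2}}{2}\right) 666 \left(-13\right) = \left(- \frac{5}{4} + \frac{1}{2} \left(-27\right) + \frac{5}{2} \cdot 9\right) 666 \left(-13\right) = \left(- \frac{5}{4} - \frac{27}{2} + \frac{45}{2}\right) 666 \left(-13\right) = \frac{31}{4} \cdot 666 \left(-13\right) = \frac{10323}{2} \left(-13\right) = - \frac{134199}{2}$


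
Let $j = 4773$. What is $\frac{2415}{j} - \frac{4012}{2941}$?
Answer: $- \frac{236211}{275243} \approx -0.85819$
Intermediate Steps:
$\frac{2415}{j} - \frac{4012}{2941} = \frac{2415}{4773} - \frac{4012}{2941} = 2415 \cdot \frac{1}{4773} - \frac{236}{173} = \frac{805}{1591} - \frac{236}{173} = - \frac{236211}{275243}$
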